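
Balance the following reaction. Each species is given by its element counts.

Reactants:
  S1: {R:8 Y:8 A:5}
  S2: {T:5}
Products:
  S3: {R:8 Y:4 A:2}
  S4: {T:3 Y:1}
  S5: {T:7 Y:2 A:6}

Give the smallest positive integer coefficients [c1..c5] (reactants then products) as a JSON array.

Coefficients: [2, 5, 2, 6, 1]

T: 2·0+5·5 = 25 | 2·0+6·3+1·7 = 25
R: 2·8+5·0 = 16 | 2·8+6·0+1·0 = 16
Y: 2·8+5·0 = 16 | 2·4+6·1+1·2 = 16
A: 2·5+5·0 = 10 | 2·2+6·0+1·6 = 10
gcd(2,5,2,6,1) = 1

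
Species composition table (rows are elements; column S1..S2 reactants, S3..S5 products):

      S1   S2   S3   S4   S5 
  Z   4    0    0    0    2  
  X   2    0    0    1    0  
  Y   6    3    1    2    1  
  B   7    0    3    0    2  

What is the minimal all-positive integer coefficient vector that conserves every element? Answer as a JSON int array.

Z: 3·4+1·0 = 12 | 3·0+6·0+6·2 = 12
X: 3·2+1·0 = 6 | 3·0+6·1+6·0 = 6
Y: 3·6+1·3 = 21 | 3·1+6·2+6·1 = 21
B: 3·7+1·0 = 21 | 3·3+6·0+6·2 = 21
gcd(3,1,3,6,6) = 1

Coefficients: [3, 1, 3, 6, 6]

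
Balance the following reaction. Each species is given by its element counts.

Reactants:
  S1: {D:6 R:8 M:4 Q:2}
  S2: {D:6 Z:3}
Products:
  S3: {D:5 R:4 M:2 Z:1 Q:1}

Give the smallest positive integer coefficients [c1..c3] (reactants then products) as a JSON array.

D: 3·6+2·6 = 30 | 6·5 = 30
R: 3·8+2·0 = 24 | 6·4 = 24
M: 3·4+2·0 = 12 | 6·2 = 12
Z: 3·0+2·3 = 6 | 6·1 = 6
Q: 3·2+2·0 = 6 | 6·1 = 6
gcd(3,2,6) = 1

Coefficients: [3, 2, 6]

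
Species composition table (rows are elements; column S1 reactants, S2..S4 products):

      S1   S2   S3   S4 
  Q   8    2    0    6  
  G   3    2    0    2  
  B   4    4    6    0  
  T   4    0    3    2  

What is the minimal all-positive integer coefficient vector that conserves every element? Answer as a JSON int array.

Q: 4·8 = 32 | 1·2+2·0+5·6 = 32
G: 4·3 = 12 | 1·2+2·0+5·2 = 12
B: 4·4 = 16 | 1·4+2·6+5·0 = 16
T: 4·4 = 16 | 1·0+2·3+5·2 = 16
gcd(4,1,2,5) = 1

Coefficients: [4, 1, 2, 5]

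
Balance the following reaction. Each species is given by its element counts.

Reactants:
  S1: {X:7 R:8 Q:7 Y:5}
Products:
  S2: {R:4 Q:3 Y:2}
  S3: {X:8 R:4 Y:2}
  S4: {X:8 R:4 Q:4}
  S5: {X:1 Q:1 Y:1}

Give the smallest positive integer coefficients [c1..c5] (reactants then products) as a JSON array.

Coefficients: [3, 4, 1, 1, 5]

X: 3·7 = 21 | 4·0+1·8+1·8+5·1 = 21
R: 3·8 = 24 | 4·4+1·4+1·4+5·0 = 24
Q: 3·7 = 21 | 4·3+1·0+1·4+5·1 = 21
Y: 3·5 = 15 | 4·2+1·2+1·0+5·1 = 15
gcd(3,4,1,1,5) = 1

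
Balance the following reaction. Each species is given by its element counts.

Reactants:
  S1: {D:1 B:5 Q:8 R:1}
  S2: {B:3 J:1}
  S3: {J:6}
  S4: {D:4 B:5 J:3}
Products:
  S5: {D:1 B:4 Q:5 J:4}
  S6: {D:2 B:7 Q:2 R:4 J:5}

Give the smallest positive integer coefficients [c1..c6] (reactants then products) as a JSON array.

Coefficients: [4, 2, 4, 1, 6, 1]

D: 4·1+2·0+4·0+1·4 = 8 | 6·1+1·2 = 8
B: 4·5+2·3+4·0+1·5 = 31 | 6·4+1·7 = 31
Q: 4·8+2·0+4·0+1·0 = 32 | 6·5+1·2 = 32
R: 4·1+2·0+4·0+1·0 = 4 | 6·0+1·4 = 4
J: 4·0+2·1+4·6+1·3 = 29 | 6·4+1·5 = 29
gcd(4,2,4,1,6,1) = 1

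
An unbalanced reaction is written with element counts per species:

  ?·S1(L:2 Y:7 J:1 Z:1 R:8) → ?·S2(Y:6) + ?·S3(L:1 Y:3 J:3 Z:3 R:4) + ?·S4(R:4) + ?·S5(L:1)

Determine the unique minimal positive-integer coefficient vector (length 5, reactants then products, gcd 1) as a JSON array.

L: 3·2 = 6 | 3·0+1·1+5·0+5·1 = 6
Y: 3·7 = 21 | 3·6+1·3+5·0+5·0 = 21
J: 3·1 = 3 | 3·0+1·3+5·0+5·0 = 3
Z: 3·1 = 3 | 3·0+1·3+5·0+5·0 = 3
R: 3·8 = 24 | 3·0+1·4+5·4+5·0 = 24
gcd(3,3,1,5,5) = 1

Coefficients: [3, 3, 1, 5, 5]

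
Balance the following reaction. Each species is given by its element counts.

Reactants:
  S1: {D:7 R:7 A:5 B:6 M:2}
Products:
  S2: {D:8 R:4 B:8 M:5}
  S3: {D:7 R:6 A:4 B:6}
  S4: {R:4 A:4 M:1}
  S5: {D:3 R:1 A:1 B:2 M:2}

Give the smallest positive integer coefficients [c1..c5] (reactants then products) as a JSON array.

Coefficients: [6, 1, 4, 3, 2]

D: 6·7 = 42 | 1·8+4·7+3·0+2·3 = 42
R: 6·7 = 42 | 1·4+4·6+3·4+2·1 = 42
A: 6·5 = 30 | 1·0+4·4+3·4+2·1 = 30
B: 6·6 = 36 | 1·8+4·6+3·0+2·2 = 36
M: 6·2 = 12 | 1·5+4·0+3·1+2·2 = 12
gcd(6,1,4,3,2) = 1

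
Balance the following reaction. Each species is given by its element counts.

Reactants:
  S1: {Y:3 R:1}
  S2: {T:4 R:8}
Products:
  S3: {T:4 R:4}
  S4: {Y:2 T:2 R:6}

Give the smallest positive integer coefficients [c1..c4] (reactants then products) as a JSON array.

Coefficients: [4, 5, 2, 6]

Y: 4·3+5·0 = 12 | 2·0+6·2 = 12
T: 4·0+5·4 = 20 | 2·4+6·2 = 20
R: 4·1+5·8 = 44 | 2·4+6·6 = 44
gcd(4,5,2,6) = 1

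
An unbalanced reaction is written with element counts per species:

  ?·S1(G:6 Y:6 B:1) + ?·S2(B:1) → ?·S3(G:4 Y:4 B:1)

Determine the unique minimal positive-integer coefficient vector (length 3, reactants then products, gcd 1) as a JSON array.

Coefficients: [2, 1, 3]

G: 2·6+1·0 = 12 | 3·4 = 12
Y: 2·6+1·0 = 12 | 3·4 = 12
B: 2·1+1·1 = 3 | 3·1 = 3
gcd(2,1,3) = 1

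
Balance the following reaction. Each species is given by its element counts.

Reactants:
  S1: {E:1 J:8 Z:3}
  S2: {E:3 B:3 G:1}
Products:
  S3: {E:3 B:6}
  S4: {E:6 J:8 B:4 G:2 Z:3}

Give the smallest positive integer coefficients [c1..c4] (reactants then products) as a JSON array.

Coefficients: [3, 6, 1, 3]

E: 3·1+6·3 = 21 | 1·3+3·6 = 21
J: 3·8+6·0 = 24 | 1·0+3·8 = 24
B: 3·0+6·3 = 18 | 1·6+3·4 = 18
G: 3·0+6·1 = 6 | 1·0+3·2 = 6
Z: 3·3+6·0 = 9 | 1·0+3·3 = 9
gcd(3,6,1,3) = 1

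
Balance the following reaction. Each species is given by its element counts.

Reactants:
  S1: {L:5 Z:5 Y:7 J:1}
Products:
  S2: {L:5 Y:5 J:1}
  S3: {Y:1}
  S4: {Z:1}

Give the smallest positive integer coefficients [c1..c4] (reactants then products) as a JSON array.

Coefficients: [1, 1, 2, 5]

L: 1·5 = 5 | 1·5+2·0+5·0 = 5
Z: 1·5 = 5 | 1·0+2·0+5·1 = 5
Y: 1·7 = 7 | 1·5+2·1+5·0 = 7
J: 1·1 = 1 | 1·1+2·0+5·0 = 1
gcd(1,1,2,5) = 1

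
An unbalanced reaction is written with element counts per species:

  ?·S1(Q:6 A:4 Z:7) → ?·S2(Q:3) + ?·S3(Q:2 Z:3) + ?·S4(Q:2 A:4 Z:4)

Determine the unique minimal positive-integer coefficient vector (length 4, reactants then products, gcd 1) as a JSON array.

Coefficients: [3, 2, 3, 3]

Q: 3·6 = 18 | 2·3+3·2+3·2 = 18
A: 3·4 = 12 | 2·0+3·0+3·4 = 12
Z: 3·7 = 21 | 2·0+3·3+3·4 = 21
gcd(3,2,3,3) = 1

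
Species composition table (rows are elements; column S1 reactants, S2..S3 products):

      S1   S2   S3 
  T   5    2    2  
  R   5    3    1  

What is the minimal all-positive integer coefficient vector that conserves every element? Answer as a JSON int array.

Coefficients: [4, 5, 5]

T: 4·5 = 20 | 5·2+5·2 = 20
R: 4·5 = 20 | 5·3+5·1 = 20
gcd(4,5,5) = 1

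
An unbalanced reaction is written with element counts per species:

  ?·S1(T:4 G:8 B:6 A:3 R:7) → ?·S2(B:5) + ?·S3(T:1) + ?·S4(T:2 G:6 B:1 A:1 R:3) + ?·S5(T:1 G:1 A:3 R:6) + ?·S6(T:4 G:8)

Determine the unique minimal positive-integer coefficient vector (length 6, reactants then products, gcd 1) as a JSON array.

Coefficients: [6, 6, 4, 6, 4, 1]

T: 6·4 = 24 | 6·0+4·1+6·2+4·1+1·4 = 24
G: 6·8 = 48 | 6·0+4·0+6·6+4·1+1·8 = 48
B: 6·6 = 36 | 6·5+4·0+6·1+4·0+1·0 = 36
A: 6·3 = 18 | 6·0+4·0+6·1+4·3+1·0 = 18
R: 6·7 = 42 | 6·0+4·0+6·3+4·6+1·0 = 42
gcd(6,6,4,6,4,1) = 1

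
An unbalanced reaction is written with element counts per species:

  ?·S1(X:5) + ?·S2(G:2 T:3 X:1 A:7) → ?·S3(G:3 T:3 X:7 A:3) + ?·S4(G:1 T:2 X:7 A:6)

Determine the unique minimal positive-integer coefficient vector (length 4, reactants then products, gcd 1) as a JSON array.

G: 5·0+3·2 = 6 | 1·3+3·1 = 6
T: 5·0+3·3 = 9 | 1·3+3·2 = 9
X: 5·5+3·1 = 28 | 1·7+3·7 = 28
A: 5·0+3·7 = 21 | 1·3+3·6 = 21
gcd(5,3,1,3) = 1

Coefficients: [5, 3, 1, 3]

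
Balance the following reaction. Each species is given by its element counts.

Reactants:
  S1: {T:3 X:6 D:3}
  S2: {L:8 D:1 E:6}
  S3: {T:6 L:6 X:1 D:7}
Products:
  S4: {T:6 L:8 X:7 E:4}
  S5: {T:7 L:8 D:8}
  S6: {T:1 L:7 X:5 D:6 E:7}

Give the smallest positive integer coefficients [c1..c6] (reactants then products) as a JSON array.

Coefficients: [2, 3, 5, 1, 4, 2]

T: 2·3+3·0+5·6 = 36 | 1·6+4·7+2·1 = 36
L: 2·0+3·8+5·6 = 54 | 1·8+4·8+2·7 = 54
X: 2·6+3·0+5·1 = 17 | 1·7+4·0+2·5 = 17
D: 2·3+3·1+5·7 = 44 | 1·0+4·8+2·6 = 44
E: 2·0+3·6+5·0 = 18 | 1·4+4·0+2·7 = 18
gcd(2,3,5,1,4,2) = 1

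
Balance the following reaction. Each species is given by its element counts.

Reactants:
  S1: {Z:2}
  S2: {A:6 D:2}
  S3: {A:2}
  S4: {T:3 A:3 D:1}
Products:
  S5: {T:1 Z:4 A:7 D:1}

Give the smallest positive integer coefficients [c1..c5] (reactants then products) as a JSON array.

T: 6·0+1·0+6·0+1·3 = 3 | 3·1 = 3
Z: 6·2+1·0+6·0+1·0 = 12 | 3·4 = 12
A: 6·0+1·6+6·2+1·3 = 21 | 3·7 = 21
D: 6·0+1·2+6·0+1·1 = 3 | 3·1 = 3
gcd(6,1,6,1,3) = 1

Coefficients: [6, 1, 6, 1, 3]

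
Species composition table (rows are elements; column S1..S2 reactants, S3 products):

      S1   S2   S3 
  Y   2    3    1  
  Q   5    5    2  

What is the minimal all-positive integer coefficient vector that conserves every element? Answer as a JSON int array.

Coefficients: [1, 1, 5]

Y: 1·2+1·3 = 5 | 5·1 = 5
Q: 1·5+1·5 = 10 | 5·2 = 10
gcd(1,1,5) = 1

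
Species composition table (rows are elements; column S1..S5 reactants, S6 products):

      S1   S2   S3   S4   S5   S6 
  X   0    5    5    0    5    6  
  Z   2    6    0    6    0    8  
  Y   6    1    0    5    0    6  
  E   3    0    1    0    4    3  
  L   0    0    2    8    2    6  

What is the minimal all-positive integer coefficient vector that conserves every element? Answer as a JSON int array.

Coefficients: [2, 3, 1, 3, 2, 5]

X: 2·0+3·5+1·5+3·0+2·5 = 30 | 5·6 = 30
Z: 2·2+3·6+1·0+3·6+2·0 = 40 | 5·8 = 40
Y: 2·6+3·1+1·0+3·5+2·0 = 30 | 5·6 = 30
E: 2·3+3·0+1·1+3·0+2·4 = 15 | 5·3 = 15
L: 2·0+3·0+1·2+3·8+2·2 = 30 | 5·6 = 30
gcd(2,3,1,3,2,5) = 1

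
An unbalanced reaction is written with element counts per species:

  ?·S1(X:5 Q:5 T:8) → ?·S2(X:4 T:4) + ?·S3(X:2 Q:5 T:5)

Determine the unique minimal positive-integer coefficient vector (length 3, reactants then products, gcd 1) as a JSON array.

X: 4·5 = 20 | 3·4+4·2 = 20
Q: 4·5 = 20 | 3·0+4·5 = 20
T: 4·8 = 32 | 3·4+4·5 = 32
gcd(4,3,4) = 1

Coefficients: [4, 3, 4]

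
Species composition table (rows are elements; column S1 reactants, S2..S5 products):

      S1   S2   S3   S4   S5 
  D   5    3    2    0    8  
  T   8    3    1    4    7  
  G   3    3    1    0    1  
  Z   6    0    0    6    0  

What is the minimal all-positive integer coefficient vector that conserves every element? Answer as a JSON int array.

D: 6·5 = 30 | 4·3+5·2+6·0+1·8 = 30
T: 6·8 = 48 | 4·3+5·1+6·4+1·7 = 48
G: 6·3 = 18 | 4·3+5·1+6·0+1·1 = 18
Z: 6·6 = 36 | 4·0+5·0+6·6+1·0 = 36
gcd(6,4,5,6,1) = 1

Coefficients: [6, 4, 5, 6, 1]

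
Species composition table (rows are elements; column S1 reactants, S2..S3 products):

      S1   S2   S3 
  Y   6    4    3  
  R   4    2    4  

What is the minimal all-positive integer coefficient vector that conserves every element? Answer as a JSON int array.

Y: 5·6 = 30 | 6·4+2·3 = 30
R: 5·4 = 20 | 6·2+2·4 = 20
gcd(5,6,2) = 1

Coefficients: [5, 6, 2]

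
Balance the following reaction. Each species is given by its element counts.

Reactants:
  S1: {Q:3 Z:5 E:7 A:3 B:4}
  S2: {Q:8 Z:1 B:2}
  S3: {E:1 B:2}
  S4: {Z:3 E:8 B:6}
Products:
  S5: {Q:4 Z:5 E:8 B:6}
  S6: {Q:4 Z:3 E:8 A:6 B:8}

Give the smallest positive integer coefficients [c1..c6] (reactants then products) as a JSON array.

Coefficients: [4, 2, 4, 3, 5, 2]

Q: 4·3+2·8+4·0+3·0 = 28 | 5·4+2·4 = 28
Z: 4·5+2·1+4·0+3·3 = 31 | 5·5+2·3 = 31
E: 4·7+2·0+4·1+3·8 = 56 | 5·8+2·8 = 56
A: 4·3+2·0+4·0+3·0 = 12 | 5·0+2·6 = 12
B: 4·4+2·2+4·2+3·6 = 46 | 5·6+2·8 = 46
gcd(4,2,4,3,5,2) = 1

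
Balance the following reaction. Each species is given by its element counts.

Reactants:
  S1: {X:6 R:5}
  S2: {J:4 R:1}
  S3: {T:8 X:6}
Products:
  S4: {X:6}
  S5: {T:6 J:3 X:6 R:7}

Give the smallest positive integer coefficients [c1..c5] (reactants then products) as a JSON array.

T: 5·0+3·0+3·8 = 24 | 4·0+4·6 = 24
J: 5·0+3·4+3·0 = 12 | 4·0+4·3 = 12
X: 5·6+3·0+3·6 = 48 | 4·6+4·6 = 48
R: 5·5+3·1+3·0 = 28 | 4·0+4·7 = 28
gcd(5,3,3,4,4) = 1

Coefficients: [5, 3, 3, 4, 4]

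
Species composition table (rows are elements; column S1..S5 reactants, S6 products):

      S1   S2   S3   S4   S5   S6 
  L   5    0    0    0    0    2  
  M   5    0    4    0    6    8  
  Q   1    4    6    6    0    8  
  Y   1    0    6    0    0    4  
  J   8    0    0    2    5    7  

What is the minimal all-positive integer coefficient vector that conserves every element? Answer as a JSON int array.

L: 2·5+2·0+3·0+2·0+3·0 = 10 | 5·2 = 10
M: 2·5+2·0+3·4+2·0+3·6 = 40 | 5·8 = 40
Q: 2·1+2·4+3·6+2·6+3·0 = 40 | 5·8 = 40
Y: 2·1+2·0+3·6+2·0+3·0 = 20 | 5·4 = 20
J: 2·8+2·0+3·0+2·2+3·5 = 35 | 5·7 = 35
gcd(2,2,3,2,3,5) = 1

Coefficients: [2, 2, 3, 2, 3, 5]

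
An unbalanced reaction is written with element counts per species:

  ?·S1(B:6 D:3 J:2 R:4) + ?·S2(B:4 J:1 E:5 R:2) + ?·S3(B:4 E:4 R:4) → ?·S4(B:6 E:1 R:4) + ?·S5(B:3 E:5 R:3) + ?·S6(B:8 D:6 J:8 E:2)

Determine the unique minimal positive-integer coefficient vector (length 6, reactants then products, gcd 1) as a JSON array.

Coefficients: [2, 4, 1, 2, 4, 1]

B: 2·6+4·4+1·4 = 32 | 2·6+4·3+1·8 = 32
D: 2·3+4·0+1·0 = 6 | 2·0+4·0+1·6 = 6
J: 2·2+4·1+1·0 = 8 | 2·0+4·0+1·8 = 8
E: 2·0+4·5+1·4 = 24 | 2·1+4·5+1·2 = 24
R: 2·4+4·2+1·4 = 20 | 2·4+4·3+1·0 = 20
gcd(2,4,1,2,4,1) = 1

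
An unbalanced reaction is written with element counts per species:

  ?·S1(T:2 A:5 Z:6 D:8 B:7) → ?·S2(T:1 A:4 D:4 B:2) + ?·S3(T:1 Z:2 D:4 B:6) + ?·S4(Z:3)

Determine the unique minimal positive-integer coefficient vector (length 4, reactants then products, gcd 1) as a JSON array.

T: 4·2 = 8 | 5·1+3·1+6·0 = 8
A: 4·5 = 20 | 5·4+3·0+6·0 = 20
Z: 4·6 = 24 | 5·0+3·2+6·3 = 24
D: 4·8 = 32 | 5·4+3·4+6·0 = 32
B: 4·7 = 28 | 5·2+3·6+6·0 = 28
gcd(4,5,3,6) = 1

Coefficients: [4, 5, 3, 6]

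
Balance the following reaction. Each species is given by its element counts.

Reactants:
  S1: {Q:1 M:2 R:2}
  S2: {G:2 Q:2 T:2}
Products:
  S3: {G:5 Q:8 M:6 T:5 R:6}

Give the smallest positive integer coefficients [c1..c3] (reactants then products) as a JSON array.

Coefficients: [6, 5, 2]

G: 6·0+5·2 = 10 | 2·5 = 10
Q: 6·1+5·2 = 16 | 2·8 = 16
M: 6·2+5·0 = 12 | 2·6 = 12
T: 6·0+5·2 = 10 | 2·5 = 10
R: 6·2+5·0 = 12 | 2·6 = 12
gcd(6,5,2) = 1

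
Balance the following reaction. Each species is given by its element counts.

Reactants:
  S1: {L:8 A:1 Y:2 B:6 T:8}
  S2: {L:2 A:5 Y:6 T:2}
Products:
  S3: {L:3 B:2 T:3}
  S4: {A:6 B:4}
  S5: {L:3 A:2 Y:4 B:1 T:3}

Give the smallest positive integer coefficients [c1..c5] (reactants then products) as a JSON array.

Coefficients: [3, 3, 4, 1, 6]

L: 3·8+3·2 = 30 | 4·3+1·0+6·3 = 30
A: 3·1+3·5 = 18 | 4·0+1·6+6·2 = 18
Y: 3·2+3·6 = 24 | 4·0+1·0+6·4 = 24
B: 3·6+3·0 = 18 | 4·2+1·4+6·1 = 18
T: 3·8+3·2 = 30 | 4·3+1·0+6·3 = 30
gcd(3,3,4,1,6) = 1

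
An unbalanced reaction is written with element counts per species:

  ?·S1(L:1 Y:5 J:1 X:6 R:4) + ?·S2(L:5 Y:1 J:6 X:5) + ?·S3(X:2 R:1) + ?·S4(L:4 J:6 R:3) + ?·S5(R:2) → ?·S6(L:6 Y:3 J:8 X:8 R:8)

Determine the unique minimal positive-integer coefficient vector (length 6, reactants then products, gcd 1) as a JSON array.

Coefficients: [2, 2, 5, 3, 5, 4]

L: 2·1+2·5+5·0+3·4+5·0 = 24 | 4·6 = 24
Y: 2·5+2·1+5·0+3·0+5·0 = 12 | 4·3 = 12
J: 2·1+2·6+5·0+3·6+5·0 = 32 | 4·8 = 32
X: 2·6+2·5+5·2+3·0+5·0 = 32 | 4·8 = 32
R: 2·4+2·0+5·1+3·3+5·2 = 32 | 4·8 = 32
gcd(2,2,5,3,5,4) = 1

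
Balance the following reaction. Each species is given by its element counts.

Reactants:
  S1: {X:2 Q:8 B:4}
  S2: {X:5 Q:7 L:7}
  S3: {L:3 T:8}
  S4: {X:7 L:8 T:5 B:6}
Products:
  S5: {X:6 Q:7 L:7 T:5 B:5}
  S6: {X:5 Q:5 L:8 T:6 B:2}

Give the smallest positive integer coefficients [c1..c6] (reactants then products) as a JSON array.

X: 4·2+5·5+5·0+4·7 = 61 | 6·6+5·5 = 61
Q: 4·8+5·7+5·0+4·0 = 67 | 6·7+5·5 = 67
L: 4·0+5·7+5·3+4·8 = 82 | 6·7+5·8 = 82
T: 4·0+5·0+5·8+4·5 = 60 | 6·5+5·6 = 60
B: 4·4+5·0+5·0+4·6 = 40 | 6·5+5·2 = 40
gcd(4,5,5,4,6,5) = 1

Coefficients: [4, 5, 5, 4, 6, 5]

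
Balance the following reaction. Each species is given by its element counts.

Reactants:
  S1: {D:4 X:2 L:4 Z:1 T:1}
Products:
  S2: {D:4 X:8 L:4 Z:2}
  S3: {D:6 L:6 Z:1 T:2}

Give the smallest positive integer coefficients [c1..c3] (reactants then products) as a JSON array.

Coefficients: [4, 1, 2]

D: 4·4 = 16 | 1·4+2·6 = 16
X: 4·2 = 8 | 1·8+2·0 = 8
L: 4·4 = 16 | 1·4+2·6 = 16
Z: 4·1 = 4 | 1·2+2·1 = 4
T: 4·1 = 4 | 1·0+2·2 = 4
gcd(4,1,2) = 1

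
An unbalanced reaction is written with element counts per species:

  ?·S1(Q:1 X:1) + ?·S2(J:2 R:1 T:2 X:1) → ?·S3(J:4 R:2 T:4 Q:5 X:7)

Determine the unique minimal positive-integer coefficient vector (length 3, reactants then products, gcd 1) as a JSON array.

Coefficients: [5, 2, 1]

J: 5·0+2·2 = 4 | 1·4 = 4
R: 5·0+2·1 = 2 | 1·2 = 2
T: 5·0+2·2 = 4 | 1·4 = 4
Q: 5·1+2·0 = 5 | 1·5 = 5
X: 5·1+2·1 = 7 | 1·7 = 7
gcd(5,2,1) = 1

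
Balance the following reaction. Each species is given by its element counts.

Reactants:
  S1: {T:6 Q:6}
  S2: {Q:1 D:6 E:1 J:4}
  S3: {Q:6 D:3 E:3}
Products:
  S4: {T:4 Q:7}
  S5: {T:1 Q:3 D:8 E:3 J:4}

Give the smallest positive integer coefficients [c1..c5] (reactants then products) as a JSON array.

T: 5·6+6·0+4·0 = 30 | 6·4+6·1 = 30
Q: 5·6+6·1+4·6 = 60 | 6·7+6·3 = 60
D: 5·0+6·6+4·3 = 48 | 6·0+6·8 = 48
E: 5·0+6·1+4·3 = 18 | 6·0+6·3 = 18
J: 5·0+6·4+4·0 = 24 | 6·0+6·4 = 24
gcd(5,6,4,6,6) = 1

Coefficients: [5, 6, 4, 6, 6]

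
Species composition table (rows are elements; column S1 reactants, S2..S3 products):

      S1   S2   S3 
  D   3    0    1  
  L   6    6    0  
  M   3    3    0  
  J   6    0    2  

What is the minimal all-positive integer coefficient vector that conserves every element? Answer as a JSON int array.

Coefficients: [1, 1, 3]

D: 1·3 = 3 | 1·0+3·1 = 3
L: 1·6 = 6 | 1·6+3·0 = 6
M: 1·3 = 3 | 1·3+3·0 = 3
J: 1·6 = 6 | 1·0+3·2 = 6
gcd(1,1,3) = 1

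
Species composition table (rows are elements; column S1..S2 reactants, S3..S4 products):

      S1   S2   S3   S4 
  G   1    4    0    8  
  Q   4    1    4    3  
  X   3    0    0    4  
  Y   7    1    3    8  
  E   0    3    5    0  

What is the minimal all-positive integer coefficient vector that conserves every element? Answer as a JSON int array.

Coefficients: [4, 5, 3, 3]

G: 4·1+5·4 = 24 | 3·0+3·8 = 24
Q: 4·4+5·1 = 21 | 3·4+3·3 = 21
X: 4·3+5·0 = 12 | 3·0+3·4 = 12
Y: 4·7+5·1 = 33 | 3·3+3·8 = 33
E: 4·0+5·3 = 15 | 3·5+3·0 = 15
gcd(4,5,3,3) = 1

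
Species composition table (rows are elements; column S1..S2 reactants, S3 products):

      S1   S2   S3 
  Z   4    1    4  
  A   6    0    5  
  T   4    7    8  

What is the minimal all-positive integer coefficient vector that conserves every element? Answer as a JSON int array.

Coefficients: [5, 4, 6]

Z: 5·4+4·1 = 24 | 6·4 = 24
A: 5·6+4·0 = 30 | 6·5 = 30
T: 5·4+4·7 = 48 | 6·8 = 48
gcd(5,4,6) = 1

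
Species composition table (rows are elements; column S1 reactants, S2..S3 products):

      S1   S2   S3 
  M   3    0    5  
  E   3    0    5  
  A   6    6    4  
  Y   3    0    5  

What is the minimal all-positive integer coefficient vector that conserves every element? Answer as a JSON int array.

M: 5·3 = 15 | 3·0+3·5 = 15
E: 5·3 = 15 | 3·0+3·5 = 15
A: 5·6 = 30 | 3·6+3·4 = 30
Y: 5·3 = 15 | 3·0+3·5 = 15
gcd(5,3,3) = 1

Coefficients: [5, 3, 3]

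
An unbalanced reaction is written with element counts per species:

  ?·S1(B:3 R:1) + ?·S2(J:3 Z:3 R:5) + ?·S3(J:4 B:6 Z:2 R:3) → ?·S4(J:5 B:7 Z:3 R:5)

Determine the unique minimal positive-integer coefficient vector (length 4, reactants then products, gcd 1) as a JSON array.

J: 1·0+1·3+3·4 = 15 | 3·5 = 15
B: 1·3+1·0+3·6 = 21 | 3·7 = 21
Z: 1·0+1·3+3·2 = 9 | 3·3 = 9
R: 1·1+1·5+3·3 = 15 | 3·5 = 15
gcd(1,1,3,3) = 1

Coefficients: [1, 1, 3, 3]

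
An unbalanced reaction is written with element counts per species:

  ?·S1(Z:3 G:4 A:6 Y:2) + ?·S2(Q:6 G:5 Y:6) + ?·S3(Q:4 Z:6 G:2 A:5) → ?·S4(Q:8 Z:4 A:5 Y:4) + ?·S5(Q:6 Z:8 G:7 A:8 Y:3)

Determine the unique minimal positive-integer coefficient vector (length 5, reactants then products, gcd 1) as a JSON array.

Q: 2·0+2·6+5·4 = 32 | 1·8+4·6 = 32
Z: 2·3+2·0+5·6 = 36 | 1·4+4·8 = 36
G: 2·4+2·5+5·2 = 28 | 1·0+4·7 = 28
A: 2·6+2·0+5·5 = 37 | 1·5+4·8 = 37
Y: 2·2+2·6+5·0 = 16 | 1·4+4·3 = 16
gcd(2,2,5,1,4) = 1

Coefficients: [2, 2, 5, 1, 4]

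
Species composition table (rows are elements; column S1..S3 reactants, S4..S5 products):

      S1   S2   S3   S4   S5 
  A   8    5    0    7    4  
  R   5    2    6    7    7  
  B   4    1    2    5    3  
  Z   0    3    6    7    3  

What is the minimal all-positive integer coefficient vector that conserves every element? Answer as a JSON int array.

A: 5·8+1·5+6·0 = 45 | 3·7+6·4 = 45
R: 5·5+1·2+6·6 = 63 | 3·7+6·7 = 63
B: 5·4+1·1+6·2 = 33 | 3·5+6·3 = 33
Z: 5·0+1·3+6·6 = 39 | 3·7+6·3 = 39
gcd(5,1,6,3,6) = 1

Coefficients: [5, 1, 6, 3, 6]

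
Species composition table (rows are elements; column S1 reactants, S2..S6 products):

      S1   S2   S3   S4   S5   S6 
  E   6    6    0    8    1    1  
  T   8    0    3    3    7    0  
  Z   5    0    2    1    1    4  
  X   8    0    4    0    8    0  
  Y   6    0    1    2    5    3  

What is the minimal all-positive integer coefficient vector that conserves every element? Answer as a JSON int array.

E: 6·6 = 36 | 1·6+6·0+3·8+3·1+3·1 = 36
T: 6·8 = 48 | 1·0+6·3+3·3+3·7+3·0 = 48
Z: 6·5 = 30 | 1·0+6·2+3·1+3·1+3·4 = 30
X: 6·8 = 48 | 1·0+6·4+3·0+3·8+3·0 = 48
Y: 6·6 = 36 | 1·0+6·1+3·2+3·5+3·3 = 36
gcd(6,1,6,3,3,3) = 1

Coefficients: [6, 1, 6, 3, 3, 3]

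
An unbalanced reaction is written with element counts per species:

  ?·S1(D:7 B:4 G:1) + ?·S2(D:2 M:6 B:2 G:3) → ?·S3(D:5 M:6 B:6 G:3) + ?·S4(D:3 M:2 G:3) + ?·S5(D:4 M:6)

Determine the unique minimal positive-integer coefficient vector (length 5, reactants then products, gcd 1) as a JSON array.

D: 3·7+6·2 = 33 | 4·5+3·3+1·4 = 33
M: 3·0+6·6 = 36 | 4·6+3·2+1·6 = 36
B: 3·4+6·2 = 24 | 4·6+3·0+1·0 = 24
G: 3·1+6·3 = 21 | 4·3+3·3+1·0 = 21
gcd(3,6,4,3,1) = 1

Coefficients: [3, 6, 4, 3, 1]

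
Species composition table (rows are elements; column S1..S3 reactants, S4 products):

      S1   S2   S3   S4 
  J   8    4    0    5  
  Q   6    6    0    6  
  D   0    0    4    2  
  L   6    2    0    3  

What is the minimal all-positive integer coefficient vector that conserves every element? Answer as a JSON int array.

Coefficients: [1, 3, 2, 4]

J: 1·8+3·4+2·0 = 20 | 4·5 = 20
Q: 1·6+3·6+2·0 = 24 | 4·6 = 24
D: 1·0+3·0+2·4 = 8 | 4·2 = 8
L: 1·6+3·2+2·0 = 12 | 4·3 = 12
gcd(1,3,2,4) = 1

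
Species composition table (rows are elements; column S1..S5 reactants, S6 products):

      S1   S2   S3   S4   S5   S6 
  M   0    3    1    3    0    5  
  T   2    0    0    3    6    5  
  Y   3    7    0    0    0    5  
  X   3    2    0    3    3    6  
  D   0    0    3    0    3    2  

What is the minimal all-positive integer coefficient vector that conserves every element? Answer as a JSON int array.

M: 3·0+3·3+3·1+6·3+1·0 = 30 | 6·5 = 30
T: 3·2+3·0+3·0+6·3+1·6 = 30 | 6·5 = 30
Y: 3·3+3·7+3·0+6·0+1·0 = 30 | 6·5 = 30
X: 3·3+3·2+3·0+6·3+1·3 = 36 | 6·6 = 36
D: 3·0+3·0+3·3+6·0+1·3 = 12 | 6·2 = 12
gcd(3,3,3,6,1,6) = 1

Coefficients: [3, 3, 3, 6, 1, 6]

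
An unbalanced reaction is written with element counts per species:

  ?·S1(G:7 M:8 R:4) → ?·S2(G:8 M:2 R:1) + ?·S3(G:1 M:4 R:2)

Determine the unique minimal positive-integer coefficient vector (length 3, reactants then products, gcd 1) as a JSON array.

G: 3·7 = 21 | 2·8+5·1 = 21
M: 3·8 = 24 | 2·2+5·4 = 24
R: 3·4 = 12 | 2·1+5·2 = 12
gcd(3,2,5) = 1

Coefficients: [3, 2, 5]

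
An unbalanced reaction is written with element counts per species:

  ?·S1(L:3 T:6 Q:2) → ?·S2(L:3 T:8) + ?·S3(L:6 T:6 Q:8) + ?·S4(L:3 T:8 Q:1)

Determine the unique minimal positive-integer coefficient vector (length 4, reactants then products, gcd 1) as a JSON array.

Coefficients: [5, 1, 1, 2]

L: 5·3 = 15 | 1·3+1·6+2·3 = 15
T: 5·6 = 30 | 1·8+1·6+2·8 = 30
Q: 5·2 = 10 | 1·0+1·8+2·1 = 10
gcd(5,1,1,2) = 1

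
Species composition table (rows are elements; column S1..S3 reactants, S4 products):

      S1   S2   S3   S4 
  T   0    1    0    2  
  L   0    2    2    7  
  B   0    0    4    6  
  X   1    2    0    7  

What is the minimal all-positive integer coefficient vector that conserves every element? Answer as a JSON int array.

T: 6·0+4·1+3·0 = 4 | 2·2 = 4
L: 6·0+4·2+3·2 = 14 | 2·7 = 14
B: 6·0+4·0+3·4 = 12 | 2·6 = 12
X: 6·1+4·2+3·0 = 14 | 2·7 = 14
gcd(6,4,3,2) = 1

Coefficients: [6, 4, 3, 2]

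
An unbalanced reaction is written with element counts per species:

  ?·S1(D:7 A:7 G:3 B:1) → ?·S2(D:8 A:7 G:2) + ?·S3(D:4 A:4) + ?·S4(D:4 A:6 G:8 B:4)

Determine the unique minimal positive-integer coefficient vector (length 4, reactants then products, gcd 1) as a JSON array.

D: 4·7 = 28 | 2·8+2·4+1·4 = 28
A: 4·7 = 28 | 2·7+2·4+1·6 = 28
G: 4·3 = 12 | 2·2+2·0+1·8 = 12
B: 4·1 = 4 | 2·0+2·0+1·4 = 4
gcd(4,2,2,1) = 1

Coefficients: [4, 2, 2, 1]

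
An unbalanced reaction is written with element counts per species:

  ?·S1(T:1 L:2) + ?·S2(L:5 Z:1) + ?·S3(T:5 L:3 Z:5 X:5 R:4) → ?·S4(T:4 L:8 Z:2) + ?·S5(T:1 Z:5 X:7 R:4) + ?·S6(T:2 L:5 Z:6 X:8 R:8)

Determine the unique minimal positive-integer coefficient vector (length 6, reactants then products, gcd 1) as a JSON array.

T: 4·1+4·0+3·5 = 19 | 4·4+1·1+1·2 = 19
L: 4·2+4·5+3·3 = 37 | 4·8+1·0+1·5 = 37
Z: 4·0+4·1+3·5 = 19 | 4·2+1·5+1·6 = 19
X: 4·0+4·0+3·5 = 15 | 4·0+1·7+1·8 = 15
R: 4·0+4·0+3·4 = 12 | 4·0+1·4+1·8 = 12
gcd(4,4,3,4,1,1) = 1

Coefficients: [4, 4, 3, 4, 1, 1]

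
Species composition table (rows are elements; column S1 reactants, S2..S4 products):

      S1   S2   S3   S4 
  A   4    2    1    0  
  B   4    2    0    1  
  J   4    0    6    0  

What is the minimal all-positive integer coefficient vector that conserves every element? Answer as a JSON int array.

A: 3·4 = 12 | 5·2+2·1+2·0 = 12
B: 3·4 = 12 | 5·2+2·0+2·1 = 12
J: 3·4 = 12 | 5·0+2·6+2·0 = 12
gcd(3,5,2,2) = 1

Coefficients: [3, 5, 2, 2]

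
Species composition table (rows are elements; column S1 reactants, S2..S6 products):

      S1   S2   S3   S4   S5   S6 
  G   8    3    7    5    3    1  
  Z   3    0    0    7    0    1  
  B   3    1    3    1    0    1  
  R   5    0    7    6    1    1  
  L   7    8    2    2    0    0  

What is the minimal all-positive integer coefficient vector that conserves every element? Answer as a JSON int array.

G: 4·8 = 32 | 3·3+1·7+1·5+2·3+5·1 = 32
Z: 4·3 = 12 | 3·0+1·0+1·7+2·0+5·1 = 12
B: 4·3 = 12 | 3·1+1·3+1·1+2·0+5·1 = 12
R: 4·5 = 20 | 3·0+1·7+1·6+2·1+5·1 = 20
L: 4·7 = 28 | 3·8+1·2+1·2+2·0+5·0 = 28
gcd(4,3,1,1,2,5) = 1

Coefficients: [4, 3, 1, 1, 2, 5]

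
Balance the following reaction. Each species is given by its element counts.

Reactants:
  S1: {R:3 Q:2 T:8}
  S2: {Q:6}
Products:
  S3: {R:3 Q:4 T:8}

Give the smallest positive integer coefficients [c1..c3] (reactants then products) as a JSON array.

R: 3·3+1·0 = 9 | 3·3 = 9
Q: 3·2+1·6 = 12 | 3·4 = 12
T: 3·8+1·0 = 24 | 3·8 = 24
gcd(3,1,3) = 1

Coefficients: [3, 1, 3]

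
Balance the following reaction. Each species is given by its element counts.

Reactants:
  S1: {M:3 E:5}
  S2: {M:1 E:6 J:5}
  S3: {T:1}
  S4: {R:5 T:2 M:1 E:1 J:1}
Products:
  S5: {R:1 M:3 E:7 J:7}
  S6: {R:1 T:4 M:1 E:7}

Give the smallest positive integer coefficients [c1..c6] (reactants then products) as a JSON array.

Coefficients: [2, 4, 6, 1, 3, 2]

R: 2·0+4·0+6·0+1·5 = 5 | 3·1+2·1 = 5
T: 2·0+4·0+6·1+1·2 = 8 | 3·0+2·4 = 8
M: 2·3+4·1+6·0+1·1 = 11 | 3·3+2·1 = 11
E: 2·5+4·6+6·0+1·1 = 35 | 3·7+2·7 = 35
J: 2·0+4·5+6·0+1·1 = 21 | 3·7+2·0 = 21
gcd(2,4,6,1,3,2) = 1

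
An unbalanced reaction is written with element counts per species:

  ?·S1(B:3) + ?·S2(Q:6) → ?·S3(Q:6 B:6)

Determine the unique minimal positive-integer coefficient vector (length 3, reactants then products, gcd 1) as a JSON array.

Coefficients: [2, 1, 1]

Q: 2·0+1·6 = 6 | 1·6 = 6
B: 2·3+1·0 = 6 | 1·6 = 6
gcd(2,1,1) = 1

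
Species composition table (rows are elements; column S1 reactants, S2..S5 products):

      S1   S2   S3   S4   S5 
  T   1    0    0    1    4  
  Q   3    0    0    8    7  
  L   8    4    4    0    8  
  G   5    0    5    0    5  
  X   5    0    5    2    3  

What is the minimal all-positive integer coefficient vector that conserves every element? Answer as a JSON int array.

T: 5·1 = 5 | 4·0+4·0+1·1+1·4 = 5
Q: 5·3 = 15 | 4·0+4·0+1·8+1·7 = 15
L: 5·8 = 40 | 4·4+4·4+1·0+1·8 = 40
G: 5·5 = 25 | 4·0+4·5+1·0+1·5 = 25
X: 5·5 = 25 | 4·0+4·5+1·2+1·3 = 25
gcd(5,4,4,1,1) = 1

Coefficients: [5, 4, 4, 1, 1]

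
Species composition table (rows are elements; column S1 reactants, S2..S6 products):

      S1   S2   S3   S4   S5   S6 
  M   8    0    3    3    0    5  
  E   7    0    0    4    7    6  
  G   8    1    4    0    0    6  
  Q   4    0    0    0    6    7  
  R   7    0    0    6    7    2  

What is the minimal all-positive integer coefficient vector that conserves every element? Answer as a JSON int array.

Coefficients: [5, 4, 6, 4, 1, 2]

M: 5·8 = 40 | 4·0+6·3+4·3+1·0+2·5 = 40
E: 5·7 = 35 | 4·0+6·0+4·4+1·7+2·6 = 35
G: 5·8 = 40 | 4·1+6·4+4·0+1·0+2·6 = 40
Q: 5·4 = 20 | 4·0+6·0+4·0+1·6+2·7 = 20
R: 5·7 = 35 | 4·0+6·0+4·6+1·7+2·2 = 35
gcd(5,4,6,4,1,2) = 1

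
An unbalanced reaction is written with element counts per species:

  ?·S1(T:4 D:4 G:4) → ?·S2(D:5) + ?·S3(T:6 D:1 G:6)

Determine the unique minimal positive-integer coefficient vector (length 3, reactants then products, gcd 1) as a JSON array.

T: 3·4 = 12 | 2·0+2·6 = 12
D: 3·4 = 12 | 2·5+2·1 = 12
G: 3·4 = 12 | 2·0+2·6 = 12
gcd(3,2,2) = 1

Coefficients: [3, 2, 2]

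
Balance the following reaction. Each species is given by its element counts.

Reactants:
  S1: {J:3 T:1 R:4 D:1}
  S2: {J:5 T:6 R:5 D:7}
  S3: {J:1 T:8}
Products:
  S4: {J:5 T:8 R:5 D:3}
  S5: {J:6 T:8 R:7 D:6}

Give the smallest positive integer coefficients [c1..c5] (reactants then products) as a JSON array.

Coefficients: [6, 3, 4, 5, 2]

J: 6·3+3·5+4·1 = 37 | 5·5+2·6 = 37
T: 6·1+3·6+4·8 = 56 | 5·8+2·8 = 56
R: 6·4+3·5+4·0 = 39 | 5·5+2·7 = 39
D: 6·1+3·7+4·0 = 27 | 5·3+2·6 = 27
gcd(6,3,4,5,2) = 1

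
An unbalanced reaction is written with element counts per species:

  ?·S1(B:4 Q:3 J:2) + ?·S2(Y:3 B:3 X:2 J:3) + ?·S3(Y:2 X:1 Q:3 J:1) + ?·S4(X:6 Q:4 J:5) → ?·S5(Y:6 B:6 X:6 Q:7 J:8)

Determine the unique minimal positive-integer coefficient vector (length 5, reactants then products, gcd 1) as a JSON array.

Y: 3·0+6·3+6·2+2·0 = 30 | 5·6 = 30
B: 3·4+6·3+6·0+2·0 = 30 | 5·6 = 30
X: 3·0+6·2+6·1+2·6 = 30 | 5·6 = 30
Q: 3·3+6·0+6·3+2·4 = 35 | 5·7 = 35
J: 3·2+6·3+6·1+2·5 = 40 | 5·8 = 40
gcd(3,6,6,2,5) = 1

Coefficients: [3, 6, 6, 2, 5]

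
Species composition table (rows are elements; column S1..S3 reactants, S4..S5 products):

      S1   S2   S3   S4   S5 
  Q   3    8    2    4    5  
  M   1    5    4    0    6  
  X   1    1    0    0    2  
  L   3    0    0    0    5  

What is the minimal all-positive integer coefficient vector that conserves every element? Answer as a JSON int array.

Coefficients: [5, 1, 2, 3, 3]

Q: 5·3+1·8+2·2 = 27 | 3·4+3·5 = 27
M: 5·1+1·5+2·4 = 18 | 3·0+3·6 = 18
X: 5·1+1·1+2·0 = 6 | 3·0+3·2 = 6
L: 5·3+1·0+2·0 = 15 | 3·0+3·5 = 15
gcd(5,1,2,3,3) = 1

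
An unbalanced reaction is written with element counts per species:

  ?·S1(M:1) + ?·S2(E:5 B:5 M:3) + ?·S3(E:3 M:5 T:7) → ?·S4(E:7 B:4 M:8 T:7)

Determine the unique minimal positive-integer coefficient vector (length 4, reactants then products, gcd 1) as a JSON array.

Coefficients: [3, 4, 5, 5]

E: 3·0+4·5+5·3 = 35 | 5·7 = 35
B: 3·0+4·5+5·0 = 20 | 5·4 = 20
M: 3·1+4·3+5·5 = 40 | 5·8 = 40
T: 3·0+4·0+5·7 = 35 | 5·7 = 35
gcd(3,4,5,5) = 1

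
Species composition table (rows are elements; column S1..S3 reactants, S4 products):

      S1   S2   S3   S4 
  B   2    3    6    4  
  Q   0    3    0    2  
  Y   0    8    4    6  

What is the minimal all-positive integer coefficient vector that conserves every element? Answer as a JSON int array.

Coefficients: [3, 4, 1, 6]

B: 3·2+4·3+1·6 = 24 | 6·4 = 24
Q: 3·0+4·3+1·0 = 12 | 6·2 = 12
Y: 3·0+4·8+1·4 = 36 | 6·6 = 36
gcd(3,4,1,6) = 1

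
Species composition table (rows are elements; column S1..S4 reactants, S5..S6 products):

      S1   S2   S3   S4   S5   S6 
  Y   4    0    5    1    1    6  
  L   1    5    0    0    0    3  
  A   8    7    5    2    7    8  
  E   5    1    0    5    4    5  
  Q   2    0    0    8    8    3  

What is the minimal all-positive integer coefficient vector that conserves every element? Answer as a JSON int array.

Y: 2·4+2·0+3·5+4·1 = 27 | 3·1+4·6 = 27
L: 2·1+2·5+3·0+4·0 = 12 | 3·0+4·3 = 12
A: 2·8+2·7+3·5+4·2 = 53 | 3·7+4·8 = 53
E: 2·5+2·1+3·0+4·5 = 32 | 3·4+4·5 = 32
Q: 2·2+2·0+3·0+4·8 = 36 | 3·8+4·3 = 36
gcd(2,2,3,4,3,4) = 1

Coefficients: [2, 2, 3, 4, 3, 4]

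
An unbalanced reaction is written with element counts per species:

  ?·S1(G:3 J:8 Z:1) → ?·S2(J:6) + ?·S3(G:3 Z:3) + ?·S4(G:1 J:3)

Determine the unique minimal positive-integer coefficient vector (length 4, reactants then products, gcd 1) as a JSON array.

G: 3·3 = 9 | 1·0+1·3+6·1 = 9
J: 3·8 = 24 | 1·6+1·0+6·3 = 24
Z: 3·1 = 3 | 1·0+1·3+6·0 = 3
gcd(3,1,1,6) = 1

Coefficients: [3, 1, 1, 6]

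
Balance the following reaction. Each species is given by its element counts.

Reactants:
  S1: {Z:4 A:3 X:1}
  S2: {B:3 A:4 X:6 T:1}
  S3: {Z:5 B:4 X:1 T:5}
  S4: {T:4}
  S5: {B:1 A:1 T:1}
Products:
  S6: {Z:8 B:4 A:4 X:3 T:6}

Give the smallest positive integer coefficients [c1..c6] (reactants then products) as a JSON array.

Coefficients: [5, 1, 4, 2, 1, 5]

Z: 5·4+1·0+4·5+2·0+1·0 = 40 | 5·8 = 40
B: 5·0+1·3+4·4+2·0+1·1 = 20 | 5·4 = 20
A: 5·3+1·4+4·0+2·0+1·1 = 20 | 5·4 = 20
X: 5·1+1·6+4·1+2·0+1·0 = 15 | 5·3 = 15
T: 5·0+1·1+4·5+2·4+1·1 = 30 | 5·6 = 30
gcd(5,1,4,2,1,5) = 1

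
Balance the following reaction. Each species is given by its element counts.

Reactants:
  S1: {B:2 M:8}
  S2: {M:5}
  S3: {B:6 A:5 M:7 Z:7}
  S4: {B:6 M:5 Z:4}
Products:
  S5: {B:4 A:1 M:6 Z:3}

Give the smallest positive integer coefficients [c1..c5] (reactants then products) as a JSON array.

B: 1·2+1·0+1·6+2·6 = 20 | 5·4 = 20
A: 1·0+1·0+1·5+2·0 = 5 | 5·1 = 5
M: 1·8+1·5+1·7+2·5 = 30 | 5·6 = 30
Z: 1·0+1·0+1·7+2·4 = 15 | 5·3 = 15
gcd(1,1,1,2,5) = 1

Coefficients: [1, 1, 1, 2, 5]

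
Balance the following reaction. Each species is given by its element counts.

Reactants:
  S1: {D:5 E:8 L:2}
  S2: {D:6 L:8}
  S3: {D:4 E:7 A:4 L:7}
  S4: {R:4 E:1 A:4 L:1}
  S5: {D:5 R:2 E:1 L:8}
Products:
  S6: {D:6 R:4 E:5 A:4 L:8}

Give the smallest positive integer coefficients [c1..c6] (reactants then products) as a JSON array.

Coefficients: [2, 2, 1, 5, 2, 6]

D: 2·5+2·6+1·4+5·0+2·5 = 36 | 6·6 = 36
R: 2·0+2·0+1·0+5·4+2·2 = 24 | 6·4 = 24
E: 2·8+2·0+1·7+5·1+2·1 = 30 | 6·5 = 30
A: 2·0+2·0+1·4+5·4+2·0 = 24 | 6·4 = 24
L: 2·2+2·8+1·7+5·1+2·8 = 48 | 6·8 = 48
gcd(2,2,1,5,2,6) = 1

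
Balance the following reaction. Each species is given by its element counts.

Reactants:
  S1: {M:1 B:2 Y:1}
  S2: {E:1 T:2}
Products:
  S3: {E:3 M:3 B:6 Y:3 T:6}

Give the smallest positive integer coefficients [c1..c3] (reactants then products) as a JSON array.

Coefficients: [3, 3, 1]

E: 3·0+3·1 = 3 | 1·3 = 3
M: 3·1+3·0 = 3 | 1·3 = 3
B: 3·2+3·0 = 6 | 1·6 = 6
Y: 3·1+3·0 = 3 | 1·3 = 3
T: 3·0+3·2 = 6 | 1·6 = 6
gcd(3,3,1) = 1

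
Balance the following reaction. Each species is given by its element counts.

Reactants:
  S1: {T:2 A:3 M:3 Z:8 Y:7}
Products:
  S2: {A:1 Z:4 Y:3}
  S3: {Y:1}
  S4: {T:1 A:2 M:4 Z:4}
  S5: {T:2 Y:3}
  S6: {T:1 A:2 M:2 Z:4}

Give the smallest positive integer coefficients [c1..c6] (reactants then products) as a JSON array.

Coefficients: [2, 2, 5, 1, 1, 1]

T: 2·2 = 4 | 2·0+5·0+1·1+1·2+1·1 = 4
A: 2·3 = 6 | 2·1+5·0+1·2+1·0+1·2 = 6
M: 2·3 = 6 | 2·0+5·0+1·4+1·0+1·2 = 6
Z: 2·8 = 16 | 2·4+5·0+1·4+1·0+1·4 = 16
Y: 2·7 = 14 | 2·3+5·1+1·0+1·3+1·0 = 14
gcd(2,2,5,1,1,1) = 1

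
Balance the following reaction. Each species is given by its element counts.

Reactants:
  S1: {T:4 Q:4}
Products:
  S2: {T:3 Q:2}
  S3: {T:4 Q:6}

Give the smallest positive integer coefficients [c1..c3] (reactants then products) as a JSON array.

Coefficients: [5, 4, 2]

T: 5·4 = 20 | 4·3+2·4 = 20
Q: 5·4 = 20 | 4·2+2·6 = 20
gcd(5,4,2) = 1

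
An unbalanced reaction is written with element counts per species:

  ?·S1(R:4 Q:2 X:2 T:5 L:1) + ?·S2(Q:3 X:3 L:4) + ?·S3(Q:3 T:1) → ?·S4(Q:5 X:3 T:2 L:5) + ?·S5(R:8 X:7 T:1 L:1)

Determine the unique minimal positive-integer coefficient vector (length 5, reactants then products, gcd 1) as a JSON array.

Coefficients: [2, 6, 1, 5, 1]

R: 2·4+6·0+1·0 = 8 | 5·0+1·8 = 8
Q: 2·2+6·3+1·3 = 25 | 5·5+1·0 = 25
X: 2·2+6·3+1·0 = 22 | 5·3+1·7 = 22
T: 2·5+6·0+1·1 = 11 | 5·2+1·1 = 11
L: 2·1+6·4+1·0 = 26 | 5·5+1·1 = 26
gcd(2,6,1,5,1) = 1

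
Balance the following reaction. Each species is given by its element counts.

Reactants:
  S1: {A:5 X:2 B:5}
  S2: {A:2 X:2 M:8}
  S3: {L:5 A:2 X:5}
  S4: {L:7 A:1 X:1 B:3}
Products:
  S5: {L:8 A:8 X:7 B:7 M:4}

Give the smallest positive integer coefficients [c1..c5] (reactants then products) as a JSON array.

Coefficients: [6, 3, 4, 4, 6]

L: 6·0+3·0+4·5+4·7 = 48 | 6·8 = 48
A: 6·5+3·2+4·2+4·1 = 48 | 6·8 = 48
X: 6·2+3·2+4·5+4·1 = 42 | 6·7 = 42
B: 6·5+3·0+4·0+4·3 = 42 | 6·7 = 42
M: 6·0+3·8+4·0+4·0 = 24 | 6·4 = 24
gcd(6,3,4,4,6) = 1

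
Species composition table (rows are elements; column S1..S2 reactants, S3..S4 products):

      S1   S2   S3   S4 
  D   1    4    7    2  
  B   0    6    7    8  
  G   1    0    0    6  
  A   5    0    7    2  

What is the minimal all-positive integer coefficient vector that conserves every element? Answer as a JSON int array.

D: 6·1+6·4 = 30 | 4·7+1·2 = 30
B: 6·0+6·6 = 36 | 4·7+1·8 = 36
G: 6·1+6·0 = 6 | 4·0+1·6 = 6
A: 6·5+6·0 = 30 | 4·7+1·2 = 30
gcd(6,6,4,1) = 1

Coefficients: [6, 6, 4, 1]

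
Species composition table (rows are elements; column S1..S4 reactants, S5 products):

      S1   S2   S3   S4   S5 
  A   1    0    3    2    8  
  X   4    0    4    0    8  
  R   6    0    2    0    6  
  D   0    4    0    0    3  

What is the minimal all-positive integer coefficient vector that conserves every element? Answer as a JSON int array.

Coefficients: [2, 3, 6, 6, 4]

A: 2·1+3·0+6·3+6·2 = 32 | 4·8 = 32
X: 2·4+3·0+6·4+6·0 = 32 | 4·8 = 32
R: 2·6+3·0+6·2+6·0 = 24 | 4·6 = 24
D: 2·0+3·4+6·0+6·0 = 12 | 4·3 = 12
gcd(2,3,6,6,4) = 1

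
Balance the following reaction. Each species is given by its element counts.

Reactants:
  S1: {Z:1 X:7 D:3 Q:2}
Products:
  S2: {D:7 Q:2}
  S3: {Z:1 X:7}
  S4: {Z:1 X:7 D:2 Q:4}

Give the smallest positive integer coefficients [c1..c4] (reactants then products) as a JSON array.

Coefficients: [3, 1, 2, 1]

Z: 3·1 = 3 | 1·0+2·1+1·1 = 3
X: 3·7 = 21 | 1·0+2·7+1·7 = 21
D: 3·3 = 9 | 1·7+2·0+1·2 = 9
Q: 3·2 = 6 | 1·2+2·0+1·4 = 6
gcd(3,1,2,1) = 1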